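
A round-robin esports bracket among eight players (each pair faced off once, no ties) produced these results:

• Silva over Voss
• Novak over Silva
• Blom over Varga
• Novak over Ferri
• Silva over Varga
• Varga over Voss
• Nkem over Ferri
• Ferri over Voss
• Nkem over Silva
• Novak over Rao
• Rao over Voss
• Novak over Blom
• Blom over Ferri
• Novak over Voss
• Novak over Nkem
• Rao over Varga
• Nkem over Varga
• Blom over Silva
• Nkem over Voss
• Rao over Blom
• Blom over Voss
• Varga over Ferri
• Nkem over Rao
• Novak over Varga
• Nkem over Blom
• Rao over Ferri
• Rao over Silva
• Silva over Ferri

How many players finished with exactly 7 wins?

1

Win totals: Voss 0, Varga 2, Ferri 1, Nkem 6, Rao 5, Silva 3, Blom 4, Novak 7.
Exactly 7: Novak — 1 player.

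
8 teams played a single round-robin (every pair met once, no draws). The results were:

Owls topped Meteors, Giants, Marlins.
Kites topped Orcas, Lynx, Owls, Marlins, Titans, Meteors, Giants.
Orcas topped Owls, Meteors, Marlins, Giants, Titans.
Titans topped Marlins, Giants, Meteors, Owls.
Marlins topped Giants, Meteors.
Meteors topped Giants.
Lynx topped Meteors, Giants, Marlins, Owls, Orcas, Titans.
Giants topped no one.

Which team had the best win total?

Win totals: Owls 3, Giants 0, Meteors 1, Marlins 2, Titans 4, Kites 7, Lynx 6, Orcas 5.
Kites leads with 7 wins (next highest: 6).

Kites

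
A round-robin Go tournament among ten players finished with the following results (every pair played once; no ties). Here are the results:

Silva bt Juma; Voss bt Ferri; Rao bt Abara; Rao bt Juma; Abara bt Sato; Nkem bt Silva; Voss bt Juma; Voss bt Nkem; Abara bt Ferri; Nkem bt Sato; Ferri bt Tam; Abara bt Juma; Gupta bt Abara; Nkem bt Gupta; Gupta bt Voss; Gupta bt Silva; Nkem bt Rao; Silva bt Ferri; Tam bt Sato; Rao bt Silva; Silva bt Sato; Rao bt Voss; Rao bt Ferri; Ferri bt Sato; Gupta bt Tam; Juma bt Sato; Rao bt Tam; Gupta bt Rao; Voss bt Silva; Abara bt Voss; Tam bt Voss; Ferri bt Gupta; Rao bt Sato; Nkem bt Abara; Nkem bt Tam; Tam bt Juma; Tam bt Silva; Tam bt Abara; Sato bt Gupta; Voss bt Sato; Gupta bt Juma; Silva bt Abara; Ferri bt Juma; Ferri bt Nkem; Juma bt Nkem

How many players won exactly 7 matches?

Win totals: Rao 7, Abara 4, Silva 4, Nkem 6, Gupta 6, Juma 2, Ferri 5, Tam 5, Voss 5, Sato 1.
Exactly 7: Rao — 1 player.

1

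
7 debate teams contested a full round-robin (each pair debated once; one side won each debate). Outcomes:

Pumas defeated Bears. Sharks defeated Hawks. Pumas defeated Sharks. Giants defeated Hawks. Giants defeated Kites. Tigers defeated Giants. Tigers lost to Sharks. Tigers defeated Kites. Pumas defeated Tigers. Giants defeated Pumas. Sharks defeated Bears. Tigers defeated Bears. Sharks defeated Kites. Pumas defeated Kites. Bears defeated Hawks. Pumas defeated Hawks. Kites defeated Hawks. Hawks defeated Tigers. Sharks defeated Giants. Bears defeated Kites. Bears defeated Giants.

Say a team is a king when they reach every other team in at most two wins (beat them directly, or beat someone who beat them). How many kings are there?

3

Bears cannot reach Sharks in two steps.
Sharks reaches everyone (king).
Pumas reaches everyone (king).
Tigers cannot reach Sharks in two steps.
Hawks cannot reach Sharks, Pumas in two steps.
Giants reaches everyone (king).
Kites cannot reach Bears, Sharks, Pumas, Giants in two steps.
Kings: Sharks, Pumas, Giants — 3.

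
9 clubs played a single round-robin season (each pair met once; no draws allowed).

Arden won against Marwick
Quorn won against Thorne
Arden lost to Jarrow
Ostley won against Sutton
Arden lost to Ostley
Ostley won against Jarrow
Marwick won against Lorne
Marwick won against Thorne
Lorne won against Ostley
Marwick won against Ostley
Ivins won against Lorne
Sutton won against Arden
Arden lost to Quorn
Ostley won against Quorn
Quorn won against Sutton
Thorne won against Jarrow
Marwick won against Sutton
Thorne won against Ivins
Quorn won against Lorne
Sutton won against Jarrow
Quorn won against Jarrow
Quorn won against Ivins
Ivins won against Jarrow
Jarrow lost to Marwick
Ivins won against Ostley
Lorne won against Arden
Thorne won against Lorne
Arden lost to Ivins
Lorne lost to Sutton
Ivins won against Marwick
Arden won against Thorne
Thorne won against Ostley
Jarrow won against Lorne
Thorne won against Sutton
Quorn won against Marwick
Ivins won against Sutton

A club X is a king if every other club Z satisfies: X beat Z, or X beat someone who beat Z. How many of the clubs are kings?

5

Jarrow cannot reach Sutton, Quorn, Ivins in two steps.
Sutton cannot reach Quorn, Ivins in two steps.
Marwick reaches everyone (king).
Quorn reaches everyone (king).
Ostley reaches everyone (king).
Ivins reaches everyone (king).
Thorne reaches everyone (king).
Lorne cannot reach Ivins in two steps.
Arden cannot reach Quorn in two steps.
Kings: Marwick, Quorn, Ostley, Ivins, Thorne — 5.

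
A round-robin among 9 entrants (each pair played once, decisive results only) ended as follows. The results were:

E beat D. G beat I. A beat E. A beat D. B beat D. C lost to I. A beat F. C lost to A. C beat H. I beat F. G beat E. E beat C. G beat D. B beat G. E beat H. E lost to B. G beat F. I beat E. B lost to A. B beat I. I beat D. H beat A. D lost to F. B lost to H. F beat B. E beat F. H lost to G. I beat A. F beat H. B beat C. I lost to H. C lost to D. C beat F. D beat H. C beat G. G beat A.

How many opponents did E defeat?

E's results: beat C, D, F, H; lost to A, B, G, I.
That is 4 wins.

4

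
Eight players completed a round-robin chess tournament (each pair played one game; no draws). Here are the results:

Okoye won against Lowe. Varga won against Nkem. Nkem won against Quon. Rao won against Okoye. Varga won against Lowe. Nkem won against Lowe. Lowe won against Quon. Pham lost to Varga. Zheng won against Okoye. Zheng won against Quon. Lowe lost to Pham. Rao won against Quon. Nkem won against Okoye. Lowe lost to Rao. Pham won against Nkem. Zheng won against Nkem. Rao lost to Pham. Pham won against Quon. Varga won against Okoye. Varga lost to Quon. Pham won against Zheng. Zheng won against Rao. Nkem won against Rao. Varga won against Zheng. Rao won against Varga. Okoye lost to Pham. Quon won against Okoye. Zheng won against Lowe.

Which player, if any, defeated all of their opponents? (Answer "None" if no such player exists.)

Highest win total is Pham with 6 (out of 7 possible).
Pham lost to Varga, so no player went undefeated.

None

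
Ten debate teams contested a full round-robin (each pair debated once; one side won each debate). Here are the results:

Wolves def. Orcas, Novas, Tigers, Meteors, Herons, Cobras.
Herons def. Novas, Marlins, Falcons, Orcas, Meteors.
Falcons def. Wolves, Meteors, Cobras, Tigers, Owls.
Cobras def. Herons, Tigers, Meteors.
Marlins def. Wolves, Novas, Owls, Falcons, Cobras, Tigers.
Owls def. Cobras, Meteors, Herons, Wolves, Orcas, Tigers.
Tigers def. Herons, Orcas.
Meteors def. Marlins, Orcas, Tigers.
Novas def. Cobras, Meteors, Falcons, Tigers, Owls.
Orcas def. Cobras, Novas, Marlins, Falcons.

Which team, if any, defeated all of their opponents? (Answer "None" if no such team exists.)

Highest win total is Wolves with 6 (out of 9 possible).
Wolves lost to Marlins, Owls, Falcons, so no team went undefeated.

None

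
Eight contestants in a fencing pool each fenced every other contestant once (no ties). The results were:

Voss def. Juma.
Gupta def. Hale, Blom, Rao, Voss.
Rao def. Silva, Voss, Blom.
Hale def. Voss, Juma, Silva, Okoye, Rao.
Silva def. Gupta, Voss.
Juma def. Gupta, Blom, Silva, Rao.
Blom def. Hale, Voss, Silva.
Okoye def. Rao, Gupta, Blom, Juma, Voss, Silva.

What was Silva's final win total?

Silva's results: beat Gupta, Voss; lost to Rao, Okoye, Juma, Blom, Hale.
That is 2 wins.

2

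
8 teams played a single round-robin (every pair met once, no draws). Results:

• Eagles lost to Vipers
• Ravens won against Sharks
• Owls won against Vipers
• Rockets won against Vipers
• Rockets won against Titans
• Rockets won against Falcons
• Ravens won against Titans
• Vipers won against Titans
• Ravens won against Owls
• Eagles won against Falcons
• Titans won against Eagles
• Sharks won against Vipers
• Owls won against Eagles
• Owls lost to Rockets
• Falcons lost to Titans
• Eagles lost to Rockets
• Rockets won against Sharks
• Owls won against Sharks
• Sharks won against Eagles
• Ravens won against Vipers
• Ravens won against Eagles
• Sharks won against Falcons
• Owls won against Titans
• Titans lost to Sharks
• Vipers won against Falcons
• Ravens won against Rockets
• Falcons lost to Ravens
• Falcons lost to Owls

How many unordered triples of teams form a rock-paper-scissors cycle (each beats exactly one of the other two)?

0

Win totals: Ravens 7, Falcons 0, Vipers 3, Rockets 6, Eagles 1, Sharks 4, Owls 5, Titans 2.
A team with w wins dominates both others in C(w,2) triples; summing gives 21 + 0 + 3 + 15 + 0 + 6 + 10 + 1 = 56 transitive triples.
Total triples C(8,3) = 56, so cyclic triples = 56 − 56 = 0.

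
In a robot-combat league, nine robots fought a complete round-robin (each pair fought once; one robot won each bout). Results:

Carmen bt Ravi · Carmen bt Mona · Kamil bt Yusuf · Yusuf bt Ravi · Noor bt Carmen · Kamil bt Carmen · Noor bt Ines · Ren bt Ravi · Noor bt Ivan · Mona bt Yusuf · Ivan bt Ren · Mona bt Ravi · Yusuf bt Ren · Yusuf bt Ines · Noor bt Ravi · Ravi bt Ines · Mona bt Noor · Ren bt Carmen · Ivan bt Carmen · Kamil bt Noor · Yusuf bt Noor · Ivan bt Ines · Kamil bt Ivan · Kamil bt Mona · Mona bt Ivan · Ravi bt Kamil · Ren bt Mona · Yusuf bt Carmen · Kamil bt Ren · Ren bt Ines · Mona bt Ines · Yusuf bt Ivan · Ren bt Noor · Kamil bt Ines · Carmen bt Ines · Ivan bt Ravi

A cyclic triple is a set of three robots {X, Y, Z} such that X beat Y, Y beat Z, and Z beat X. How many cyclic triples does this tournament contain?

12

Win totals: Yusuf 6, Kamil 7, Noor 4, Ines 0, Ravi 2, Carmen 3, Ivan 4, Ren 5, Mona 5.
A robot with w wins dominates both others in C(w,2) triples; summing gives 15 + 21 + 6 + 0 + 1 + 3 + 6 + 10 + 10 = 72 transitive triples.
Total triples C(9,3) = 84, so cyclic triples = 84 − 72 = 12.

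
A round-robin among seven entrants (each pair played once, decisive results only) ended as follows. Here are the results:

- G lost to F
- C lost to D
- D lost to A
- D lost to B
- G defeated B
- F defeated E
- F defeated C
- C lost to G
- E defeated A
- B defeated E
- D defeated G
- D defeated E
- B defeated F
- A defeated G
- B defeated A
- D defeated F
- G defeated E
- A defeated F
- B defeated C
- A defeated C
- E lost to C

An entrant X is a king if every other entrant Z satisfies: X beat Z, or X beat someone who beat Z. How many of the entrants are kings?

A reaches everyone (king).
B reaches everyone (king).
C cannot reach B, D, F, G in two steps.
D reaches everyone (king).
E cannot reach B in two steps.
F cannot reach D in two steps.
G reaches everyone (king).
Kings: A, B, D, G — 4.

4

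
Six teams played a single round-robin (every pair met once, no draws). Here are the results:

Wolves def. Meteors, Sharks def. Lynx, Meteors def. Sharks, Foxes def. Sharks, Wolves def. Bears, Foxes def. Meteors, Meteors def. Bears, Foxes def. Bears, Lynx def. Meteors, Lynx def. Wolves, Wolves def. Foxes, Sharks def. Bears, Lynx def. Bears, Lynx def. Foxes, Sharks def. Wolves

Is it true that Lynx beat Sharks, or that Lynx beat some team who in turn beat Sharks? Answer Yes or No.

Yes

Lynx did not beat Sharks directly.
Lynx beat Wolves, Meteors, Foxes, Bears. Of those, Meteors beat Sharks.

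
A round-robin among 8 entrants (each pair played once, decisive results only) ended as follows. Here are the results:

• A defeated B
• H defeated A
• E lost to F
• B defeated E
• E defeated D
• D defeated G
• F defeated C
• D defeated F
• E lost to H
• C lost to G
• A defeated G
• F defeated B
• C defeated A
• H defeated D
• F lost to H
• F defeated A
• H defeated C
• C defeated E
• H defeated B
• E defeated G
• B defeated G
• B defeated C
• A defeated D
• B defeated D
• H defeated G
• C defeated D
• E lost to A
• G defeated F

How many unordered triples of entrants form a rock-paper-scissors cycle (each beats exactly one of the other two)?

11

Win totals: A 4, B 4, C 3, D 2, E 2, F 4, G 2, H 7.
An entrant with w wins dominates both others in C(w,2) triples; summing gives 6 + 6 + 3 + 1 + 1 + 6 + 1 + 21 = 45 transitive triples.
Total triples C(8,3) = 56, so cyclic triples = 56 − 45 = 11.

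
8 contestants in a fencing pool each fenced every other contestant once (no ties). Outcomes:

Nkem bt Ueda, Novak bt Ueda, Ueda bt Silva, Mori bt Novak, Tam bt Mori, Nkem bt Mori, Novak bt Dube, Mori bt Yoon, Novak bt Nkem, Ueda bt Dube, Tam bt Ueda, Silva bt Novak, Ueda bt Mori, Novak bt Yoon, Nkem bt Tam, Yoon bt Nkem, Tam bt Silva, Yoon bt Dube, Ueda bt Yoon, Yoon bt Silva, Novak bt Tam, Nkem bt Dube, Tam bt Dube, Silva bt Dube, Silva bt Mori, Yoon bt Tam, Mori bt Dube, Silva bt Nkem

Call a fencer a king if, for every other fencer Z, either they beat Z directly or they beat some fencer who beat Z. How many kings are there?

Silva reaches everyone (king).
Ueda reaches everyone (king).
Tam reaches everyone (king).
Nkem reaches everyone (king).
Dube cannot reach Silva, Ueda, Tam, Nkem, Yoon, Novak, Mori in two steps.
Yoon reaches everyone (king).
Novak reaches everyone (king).
Mori reaches everyone (king).
Kings: Silva, Ueda, Tam, Nkem, Yoon, Novak, Mori — 7.

7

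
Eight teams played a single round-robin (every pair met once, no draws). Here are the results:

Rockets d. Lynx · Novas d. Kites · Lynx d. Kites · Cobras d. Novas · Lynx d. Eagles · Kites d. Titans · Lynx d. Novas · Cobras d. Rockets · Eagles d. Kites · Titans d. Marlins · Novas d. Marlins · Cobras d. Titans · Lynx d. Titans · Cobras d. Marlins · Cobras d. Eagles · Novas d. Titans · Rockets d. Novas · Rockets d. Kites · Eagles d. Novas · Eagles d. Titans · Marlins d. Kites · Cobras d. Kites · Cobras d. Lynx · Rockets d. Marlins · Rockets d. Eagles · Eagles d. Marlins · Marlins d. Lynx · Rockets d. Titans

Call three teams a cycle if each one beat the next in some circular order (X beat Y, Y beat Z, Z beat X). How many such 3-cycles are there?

4

Win totals: Kites 1, Eagles 4, Rockets 6, Titans 1, Lynx 4, Novas 3, Marlins 2, Cobras 7.
A team with w wins dominates both others in C(w,2) triples; summing gives 0 + 6 + 15 + 0 + 6 + 3 + 1 + 21 = 52 transitive triples.
Total triples C(8,3) = 56, so cyclic triples = 56 − 52 = 4.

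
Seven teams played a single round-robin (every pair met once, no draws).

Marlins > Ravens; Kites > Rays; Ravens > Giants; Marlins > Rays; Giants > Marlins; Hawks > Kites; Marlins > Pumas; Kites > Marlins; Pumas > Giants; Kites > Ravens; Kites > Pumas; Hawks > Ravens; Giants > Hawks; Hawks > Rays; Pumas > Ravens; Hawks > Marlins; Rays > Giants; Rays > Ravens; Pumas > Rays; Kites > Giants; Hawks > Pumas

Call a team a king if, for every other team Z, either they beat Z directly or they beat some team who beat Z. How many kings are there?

3

Marlins cannot reach Kites, Hawks in two steps.
Rays cannot reach Kites, Pumas in two steps.
Giants reaches everyone (king).
Kites reaches everyone (king).
Ravens cannot reach Rays, Kites, Pumas in two steps.
Hawks reaches everyone (king).
Pumas cannot reach Kites in two steps.
Kings: Giants, Kites, Hawks — 3.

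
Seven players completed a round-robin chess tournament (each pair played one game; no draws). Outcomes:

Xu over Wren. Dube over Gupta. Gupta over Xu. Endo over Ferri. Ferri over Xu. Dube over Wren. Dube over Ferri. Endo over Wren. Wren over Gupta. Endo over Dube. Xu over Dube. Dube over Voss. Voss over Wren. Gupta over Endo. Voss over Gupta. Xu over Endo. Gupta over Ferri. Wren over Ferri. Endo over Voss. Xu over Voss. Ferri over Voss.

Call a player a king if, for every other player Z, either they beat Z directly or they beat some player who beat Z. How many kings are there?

5

Ferri reaches everyone (king).
Dube reaches everyone (king).
Gupta reaches everyone (king).
Xu reaches everyone (king).
Endo reaches everyone (king).
Voss cannot reach Dube in two steps.
Wren cannot reach Dube in two steps.
Kings: Ferri, Dube, Gupta, Xu, Endo — 5.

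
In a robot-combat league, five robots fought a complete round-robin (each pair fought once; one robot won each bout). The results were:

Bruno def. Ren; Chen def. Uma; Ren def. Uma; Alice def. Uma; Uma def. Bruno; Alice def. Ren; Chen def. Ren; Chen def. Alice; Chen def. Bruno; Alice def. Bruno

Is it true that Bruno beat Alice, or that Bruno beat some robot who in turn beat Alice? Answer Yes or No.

Bruno did not beat Alice directly.
Bruno beat Ren, but each of them lost to Alice. No two-step path.

No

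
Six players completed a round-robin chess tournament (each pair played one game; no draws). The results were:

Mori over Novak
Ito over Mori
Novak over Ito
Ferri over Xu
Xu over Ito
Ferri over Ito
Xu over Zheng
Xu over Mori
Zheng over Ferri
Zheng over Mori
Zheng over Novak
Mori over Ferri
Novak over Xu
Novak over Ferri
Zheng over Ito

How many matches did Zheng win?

4

Zheng's results: beat Novak, Ito, Mori, Ferri; lost to Xu.
That is 4 wins.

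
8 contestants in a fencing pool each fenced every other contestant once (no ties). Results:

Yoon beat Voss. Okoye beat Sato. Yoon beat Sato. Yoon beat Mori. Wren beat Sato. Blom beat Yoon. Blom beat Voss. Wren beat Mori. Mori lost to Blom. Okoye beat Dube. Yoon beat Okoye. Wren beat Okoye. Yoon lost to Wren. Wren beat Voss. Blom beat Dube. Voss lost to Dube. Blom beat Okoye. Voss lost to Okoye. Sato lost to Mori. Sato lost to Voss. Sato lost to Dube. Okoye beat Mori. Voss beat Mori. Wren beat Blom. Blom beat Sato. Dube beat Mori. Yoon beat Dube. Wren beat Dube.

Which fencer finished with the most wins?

Win totals: Yoon 5, Mori 1, Sato 0, Voss 2, Dube 3, Blom 6, Okoye 4, Wren 7.
Wren leads with 7 wins (next highest: 6).

Wren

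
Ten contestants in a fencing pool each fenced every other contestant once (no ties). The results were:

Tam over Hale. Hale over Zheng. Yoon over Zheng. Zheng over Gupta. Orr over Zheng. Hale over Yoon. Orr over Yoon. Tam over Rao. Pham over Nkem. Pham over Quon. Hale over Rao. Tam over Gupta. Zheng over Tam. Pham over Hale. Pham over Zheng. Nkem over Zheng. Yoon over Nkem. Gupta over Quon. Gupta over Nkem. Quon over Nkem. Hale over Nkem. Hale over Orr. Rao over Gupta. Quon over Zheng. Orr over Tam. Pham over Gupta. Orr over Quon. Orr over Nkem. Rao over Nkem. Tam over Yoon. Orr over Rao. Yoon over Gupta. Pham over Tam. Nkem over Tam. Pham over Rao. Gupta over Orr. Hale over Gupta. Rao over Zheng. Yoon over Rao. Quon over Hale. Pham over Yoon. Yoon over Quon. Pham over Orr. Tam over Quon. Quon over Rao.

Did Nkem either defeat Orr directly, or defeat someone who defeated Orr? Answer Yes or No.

No

Nkem did not beat Orr directly.
Nkem beat Zheng, Tam, but each of them lost to Orr. No two-step path.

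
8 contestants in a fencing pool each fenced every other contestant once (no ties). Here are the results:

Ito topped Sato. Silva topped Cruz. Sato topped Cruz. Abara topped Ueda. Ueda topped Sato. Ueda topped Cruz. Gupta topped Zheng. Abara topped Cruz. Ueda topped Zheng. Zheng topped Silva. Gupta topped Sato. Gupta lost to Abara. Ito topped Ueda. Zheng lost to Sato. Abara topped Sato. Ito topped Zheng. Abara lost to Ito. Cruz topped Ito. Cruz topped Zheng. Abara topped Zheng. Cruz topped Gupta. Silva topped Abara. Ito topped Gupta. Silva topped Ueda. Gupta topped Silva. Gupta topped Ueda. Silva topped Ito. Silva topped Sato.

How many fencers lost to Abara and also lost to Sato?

2

Abara beat: Ueda, Cruz, Sato, Zheng, Gupta.
Sato beat: Cruz, Zheng.
Both beat: Cruz, Zheng — 2.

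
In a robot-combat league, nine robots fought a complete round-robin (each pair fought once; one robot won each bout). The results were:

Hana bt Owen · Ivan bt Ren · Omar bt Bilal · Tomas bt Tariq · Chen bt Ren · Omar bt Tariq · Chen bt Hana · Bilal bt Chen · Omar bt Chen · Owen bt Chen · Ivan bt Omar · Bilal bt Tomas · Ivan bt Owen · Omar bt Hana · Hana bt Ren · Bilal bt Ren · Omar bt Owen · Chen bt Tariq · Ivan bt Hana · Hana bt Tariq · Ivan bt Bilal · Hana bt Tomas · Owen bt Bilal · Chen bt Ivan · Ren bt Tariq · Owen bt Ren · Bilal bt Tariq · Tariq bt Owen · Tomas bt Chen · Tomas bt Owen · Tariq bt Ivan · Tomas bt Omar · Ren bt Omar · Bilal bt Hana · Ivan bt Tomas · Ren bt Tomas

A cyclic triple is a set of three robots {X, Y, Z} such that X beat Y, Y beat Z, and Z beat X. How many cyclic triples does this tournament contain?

Win totals: Omar 5, Tomas 4, Owen 3, Ivan 6, Hana 4, Bilal 5, Tariq 2, Ren 3, Chen 4.
A robot with w wins dominates both others in C(w,2) triples; summing gives 10 + 6 + 3 + 15 + 6 + 10 + 1 + 3 + 6 = 60 transitive triples.
Total triples C(9,3) = 84, so cyclic triples = 84 − 60 = 24.

24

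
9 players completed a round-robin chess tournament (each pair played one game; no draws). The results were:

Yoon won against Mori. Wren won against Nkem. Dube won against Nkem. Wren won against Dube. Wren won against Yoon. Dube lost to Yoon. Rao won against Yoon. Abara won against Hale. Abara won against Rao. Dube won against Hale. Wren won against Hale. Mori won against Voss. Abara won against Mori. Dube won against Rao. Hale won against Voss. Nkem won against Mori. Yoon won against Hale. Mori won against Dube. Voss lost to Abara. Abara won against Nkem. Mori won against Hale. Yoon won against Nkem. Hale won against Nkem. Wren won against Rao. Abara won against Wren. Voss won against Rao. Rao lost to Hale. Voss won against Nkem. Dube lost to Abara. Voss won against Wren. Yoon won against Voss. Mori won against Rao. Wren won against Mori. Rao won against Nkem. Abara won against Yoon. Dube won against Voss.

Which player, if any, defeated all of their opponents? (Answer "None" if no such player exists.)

Abara has 8 wins out of 8 opponents — a perfect record.

Abara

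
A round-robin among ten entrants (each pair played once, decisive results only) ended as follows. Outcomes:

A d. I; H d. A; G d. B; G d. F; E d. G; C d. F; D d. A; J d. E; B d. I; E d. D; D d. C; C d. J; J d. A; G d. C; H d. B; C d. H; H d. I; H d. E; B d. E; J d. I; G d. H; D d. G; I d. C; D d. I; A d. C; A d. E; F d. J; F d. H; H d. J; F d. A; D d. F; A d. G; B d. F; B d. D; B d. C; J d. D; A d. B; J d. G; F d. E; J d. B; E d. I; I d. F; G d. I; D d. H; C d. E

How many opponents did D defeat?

D's results: beat A, C, F, G, H, I; lost to B, E, J.
That is 6 wins.

6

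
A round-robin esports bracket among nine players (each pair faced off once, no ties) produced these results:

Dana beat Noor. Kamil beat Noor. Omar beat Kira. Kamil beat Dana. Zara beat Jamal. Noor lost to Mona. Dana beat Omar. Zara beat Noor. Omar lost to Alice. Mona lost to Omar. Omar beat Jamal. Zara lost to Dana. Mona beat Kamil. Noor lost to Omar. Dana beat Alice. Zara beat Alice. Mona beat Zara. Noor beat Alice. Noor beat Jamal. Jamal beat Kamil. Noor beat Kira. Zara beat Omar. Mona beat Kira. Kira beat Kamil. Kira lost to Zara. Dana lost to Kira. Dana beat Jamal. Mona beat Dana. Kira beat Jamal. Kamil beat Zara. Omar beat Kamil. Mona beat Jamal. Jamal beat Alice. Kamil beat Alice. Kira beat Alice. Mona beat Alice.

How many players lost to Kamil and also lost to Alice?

Kamil beat: Noor, Zara, Dana, Alice.
Alice beat: Omar.
No one was beaten by both.

0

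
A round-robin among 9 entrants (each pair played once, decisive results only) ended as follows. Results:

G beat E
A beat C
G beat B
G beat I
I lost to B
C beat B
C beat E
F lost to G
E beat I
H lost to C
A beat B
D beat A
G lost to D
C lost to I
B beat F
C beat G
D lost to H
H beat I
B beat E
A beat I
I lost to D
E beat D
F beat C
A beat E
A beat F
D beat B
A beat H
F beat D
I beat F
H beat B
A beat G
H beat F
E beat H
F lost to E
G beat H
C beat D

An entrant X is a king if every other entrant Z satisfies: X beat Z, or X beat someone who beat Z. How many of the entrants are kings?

6

A reaches everyone (king).
B cannot reach A, G in two steps.
C reaches everyone (king).
D reaches everyone (king).
E reaches everyone (king).
F reaches everyone (king).
G cannot reach A in two steps.
H reaches everyone (king).
I cannot reach A in two steps.
Kings: A, C, D, E, F, H — 6.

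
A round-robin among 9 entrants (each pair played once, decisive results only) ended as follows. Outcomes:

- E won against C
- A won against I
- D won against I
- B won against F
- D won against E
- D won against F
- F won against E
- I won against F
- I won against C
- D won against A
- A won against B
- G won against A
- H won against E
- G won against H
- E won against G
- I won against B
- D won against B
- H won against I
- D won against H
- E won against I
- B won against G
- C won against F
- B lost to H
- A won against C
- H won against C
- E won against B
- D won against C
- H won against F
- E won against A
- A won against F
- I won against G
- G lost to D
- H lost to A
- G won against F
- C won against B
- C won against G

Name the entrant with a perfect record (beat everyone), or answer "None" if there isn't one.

D

D has 8 wins out of 8 opponents — a perfect record.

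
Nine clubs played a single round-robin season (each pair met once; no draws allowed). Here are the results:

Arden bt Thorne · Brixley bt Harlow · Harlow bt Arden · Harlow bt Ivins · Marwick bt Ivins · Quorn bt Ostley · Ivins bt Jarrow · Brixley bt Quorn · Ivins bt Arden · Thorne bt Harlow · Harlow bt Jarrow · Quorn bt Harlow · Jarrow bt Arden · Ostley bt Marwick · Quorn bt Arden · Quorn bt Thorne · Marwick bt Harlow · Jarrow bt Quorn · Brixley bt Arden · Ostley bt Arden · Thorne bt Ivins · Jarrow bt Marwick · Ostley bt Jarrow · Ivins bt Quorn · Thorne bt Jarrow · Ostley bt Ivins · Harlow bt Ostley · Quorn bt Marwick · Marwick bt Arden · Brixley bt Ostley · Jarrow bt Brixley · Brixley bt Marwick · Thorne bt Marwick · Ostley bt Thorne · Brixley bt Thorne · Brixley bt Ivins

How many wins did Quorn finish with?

Quorn's results: beat Harlow, Ostley, Arden, Marwick, Thorne; lost to Brixley, Jarrow, Ivins.
That is 5 wins.

5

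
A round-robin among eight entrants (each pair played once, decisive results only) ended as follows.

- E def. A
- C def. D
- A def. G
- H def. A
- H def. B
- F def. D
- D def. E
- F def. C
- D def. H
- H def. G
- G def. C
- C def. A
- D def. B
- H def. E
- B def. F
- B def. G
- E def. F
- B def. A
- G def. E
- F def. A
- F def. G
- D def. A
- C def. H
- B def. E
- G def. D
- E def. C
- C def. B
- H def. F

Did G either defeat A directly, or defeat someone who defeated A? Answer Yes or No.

Yes

G did not beat A directly.
G beat C, D, E. Of those, C beat A.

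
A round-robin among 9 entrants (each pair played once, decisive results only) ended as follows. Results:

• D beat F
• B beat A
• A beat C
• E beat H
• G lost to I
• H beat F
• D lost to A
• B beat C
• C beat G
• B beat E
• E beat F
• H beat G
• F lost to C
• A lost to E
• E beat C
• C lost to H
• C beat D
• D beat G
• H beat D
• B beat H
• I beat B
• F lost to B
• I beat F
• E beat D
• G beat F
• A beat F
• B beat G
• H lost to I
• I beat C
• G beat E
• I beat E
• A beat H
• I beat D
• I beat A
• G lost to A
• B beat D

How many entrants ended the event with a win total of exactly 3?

1

Win totals: A 5, B 7, C 3, D 2, E 5, F 0, G 2, H 4, I 8.
Exactly 3: C — 1 entrant.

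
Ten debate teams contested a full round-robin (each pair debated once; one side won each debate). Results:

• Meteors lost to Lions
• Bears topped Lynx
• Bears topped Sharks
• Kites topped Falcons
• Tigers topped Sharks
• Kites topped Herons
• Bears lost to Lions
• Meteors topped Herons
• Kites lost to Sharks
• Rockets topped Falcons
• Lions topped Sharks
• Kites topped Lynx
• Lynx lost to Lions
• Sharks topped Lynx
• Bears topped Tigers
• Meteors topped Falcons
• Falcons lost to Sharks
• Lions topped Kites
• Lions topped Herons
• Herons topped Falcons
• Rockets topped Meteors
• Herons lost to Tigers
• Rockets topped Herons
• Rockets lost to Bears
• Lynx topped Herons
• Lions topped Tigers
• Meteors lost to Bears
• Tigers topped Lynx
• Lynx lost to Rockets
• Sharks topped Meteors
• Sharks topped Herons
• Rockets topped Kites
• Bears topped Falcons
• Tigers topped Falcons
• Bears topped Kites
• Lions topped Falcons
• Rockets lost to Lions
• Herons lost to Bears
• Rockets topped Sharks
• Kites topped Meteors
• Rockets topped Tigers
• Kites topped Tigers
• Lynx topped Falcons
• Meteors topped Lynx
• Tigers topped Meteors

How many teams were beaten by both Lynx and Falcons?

Lynx beat: Falcons, Herons.
Falcons beat: no one.
No one was beaten by both.

0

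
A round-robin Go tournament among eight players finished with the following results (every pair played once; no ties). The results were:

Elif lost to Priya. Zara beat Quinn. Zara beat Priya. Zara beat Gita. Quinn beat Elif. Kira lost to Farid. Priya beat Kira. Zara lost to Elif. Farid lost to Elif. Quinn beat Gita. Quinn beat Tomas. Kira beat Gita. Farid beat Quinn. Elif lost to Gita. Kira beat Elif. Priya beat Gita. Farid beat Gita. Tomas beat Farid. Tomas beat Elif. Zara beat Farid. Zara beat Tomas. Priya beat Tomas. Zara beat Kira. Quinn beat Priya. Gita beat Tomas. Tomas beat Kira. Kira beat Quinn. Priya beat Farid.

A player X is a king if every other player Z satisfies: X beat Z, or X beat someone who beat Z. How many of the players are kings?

5

Quinn reaches everyone (king).
Gita cannot reach Quinn, Priya in two steps.
Priya reaches everyone (king).
Kira reaches everyone (king).
Tomas cannot reach Priya in two steps.
Zara reaches everyone (king).
Elif reaches everyone (king).
Farid cannot reach Zara in two steps.
Kings: Quinn, Priya, Kira, Zara, Elif — 5.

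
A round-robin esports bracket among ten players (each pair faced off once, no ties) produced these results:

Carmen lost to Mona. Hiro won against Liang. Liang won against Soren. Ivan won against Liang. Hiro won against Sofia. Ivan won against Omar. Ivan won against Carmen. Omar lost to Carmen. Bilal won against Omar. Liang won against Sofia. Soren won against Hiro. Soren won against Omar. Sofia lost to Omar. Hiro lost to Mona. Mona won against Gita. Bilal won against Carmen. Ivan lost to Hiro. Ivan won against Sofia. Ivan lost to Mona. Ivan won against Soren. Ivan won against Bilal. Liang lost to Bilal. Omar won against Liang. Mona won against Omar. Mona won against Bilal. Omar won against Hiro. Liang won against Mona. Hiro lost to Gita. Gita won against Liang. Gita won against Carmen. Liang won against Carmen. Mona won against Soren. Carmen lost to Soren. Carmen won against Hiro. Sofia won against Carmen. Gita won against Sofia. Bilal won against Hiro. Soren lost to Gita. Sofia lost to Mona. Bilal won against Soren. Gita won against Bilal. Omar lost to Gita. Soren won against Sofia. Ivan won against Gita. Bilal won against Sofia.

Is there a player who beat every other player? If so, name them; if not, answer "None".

Highest win total is Mona with 8 (out of 9 possible).
Mona lost to Liang, so no player went undefeated.

None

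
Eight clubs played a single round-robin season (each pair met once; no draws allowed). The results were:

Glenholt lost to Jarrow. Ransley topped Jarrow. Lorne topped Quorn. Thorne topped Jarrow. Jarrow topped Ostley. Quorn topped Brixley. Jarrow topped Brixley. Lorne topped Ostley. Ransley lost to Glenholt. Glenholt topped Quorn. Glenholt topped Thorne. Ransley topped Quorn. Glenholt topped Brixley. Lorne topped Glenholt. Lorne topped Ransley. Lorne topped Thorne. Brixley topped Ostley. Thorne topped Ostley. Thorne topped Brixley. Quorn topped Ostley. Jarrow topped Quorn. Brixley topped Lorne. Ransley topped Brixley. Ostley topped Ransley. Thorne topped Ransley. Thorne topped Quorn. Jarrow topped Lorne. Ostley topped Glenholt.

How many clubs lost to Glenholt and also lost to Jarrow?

Glenholt beat: Brixley, Ransley, Quorn, Thorne.
Jarrow beat: Brixley, Quorn, Glenholt, Ostley, Lorne.
Both beat: Brixley, Quorn — 2.

2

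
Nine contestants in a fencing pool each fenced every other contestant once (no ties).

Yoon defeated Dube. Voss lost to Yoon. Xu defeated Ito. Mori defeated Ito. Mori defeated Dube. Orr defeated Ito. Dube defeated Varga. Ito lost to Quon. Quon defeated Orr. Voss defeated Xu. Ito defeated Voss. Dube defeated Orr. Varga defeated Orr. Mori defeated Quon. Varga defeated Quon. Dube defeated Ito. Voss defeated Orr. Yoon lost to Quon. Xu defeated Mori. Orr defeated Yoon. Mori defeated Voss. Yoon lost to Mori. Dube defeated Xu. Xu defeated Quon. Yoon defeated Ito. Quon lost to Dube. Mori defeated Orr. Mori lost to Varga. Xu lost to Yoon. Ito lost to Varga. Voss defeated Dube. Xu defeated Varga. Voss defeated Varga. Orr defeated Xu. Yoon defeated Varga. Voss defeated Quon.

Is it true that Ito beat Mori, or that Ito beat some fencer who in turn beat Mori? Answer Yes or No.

No

Ito did not beat Mori directly.
Ito beat Voss, but each of them lost to Mori. No two-step path.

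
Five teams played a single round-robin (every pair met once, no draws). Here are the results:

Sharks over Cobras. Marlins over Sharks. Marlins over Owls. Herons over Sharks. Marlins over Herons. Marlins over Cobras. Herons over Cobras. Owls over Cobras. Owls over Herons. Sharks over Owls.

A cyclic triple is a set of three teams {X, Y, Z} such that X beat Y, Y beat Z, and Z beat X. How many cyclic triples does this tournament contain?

Win totals: Cobras 0, Marlins 4, Sharks 2, Owls 2, Herons 2.
A team with w wins dominates both others in C(w,2) triples; summing gives 0 + 6 + 1 + 1 + 1 = 9 transitive triples.
Total triples C(5,3) = 10, so cyclic triples = 10 − 9 = 1.

1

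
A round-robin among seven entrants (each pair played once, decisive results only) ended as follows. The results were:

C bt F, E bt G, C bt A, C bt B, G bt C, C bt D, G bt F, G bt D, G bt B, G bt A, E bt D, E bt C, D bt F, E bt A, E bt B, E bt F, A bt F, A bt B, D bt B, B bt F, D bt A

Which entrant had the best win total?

E

Win totals: A 2, B 1, C 4, D 3, E 6, F 0, G 5.
E leads with 6 wins (next highest: 5).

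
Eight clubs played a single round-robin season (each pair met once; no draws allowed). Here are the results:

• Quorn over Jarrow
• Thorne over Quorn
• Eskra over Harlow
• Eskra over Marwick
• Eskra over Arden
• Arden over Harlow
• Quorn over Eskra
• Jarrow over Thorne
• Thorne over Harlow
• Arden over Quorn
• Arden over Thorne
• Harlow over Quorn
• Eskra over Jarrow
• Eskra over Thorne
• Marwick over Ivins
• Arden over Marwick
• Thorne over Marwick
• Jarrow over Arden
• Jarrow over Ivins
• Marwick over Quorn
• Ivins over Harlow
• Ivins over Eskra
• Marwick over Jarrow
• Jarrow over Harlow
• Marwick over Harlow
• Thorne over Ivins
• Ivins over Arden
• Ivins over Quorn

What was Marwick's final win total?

4

Marwick's results: beat Jarrow, Ivins, Harlow, Quorn; lost to Thorne, Arden, Eskra.
That is 4 wins.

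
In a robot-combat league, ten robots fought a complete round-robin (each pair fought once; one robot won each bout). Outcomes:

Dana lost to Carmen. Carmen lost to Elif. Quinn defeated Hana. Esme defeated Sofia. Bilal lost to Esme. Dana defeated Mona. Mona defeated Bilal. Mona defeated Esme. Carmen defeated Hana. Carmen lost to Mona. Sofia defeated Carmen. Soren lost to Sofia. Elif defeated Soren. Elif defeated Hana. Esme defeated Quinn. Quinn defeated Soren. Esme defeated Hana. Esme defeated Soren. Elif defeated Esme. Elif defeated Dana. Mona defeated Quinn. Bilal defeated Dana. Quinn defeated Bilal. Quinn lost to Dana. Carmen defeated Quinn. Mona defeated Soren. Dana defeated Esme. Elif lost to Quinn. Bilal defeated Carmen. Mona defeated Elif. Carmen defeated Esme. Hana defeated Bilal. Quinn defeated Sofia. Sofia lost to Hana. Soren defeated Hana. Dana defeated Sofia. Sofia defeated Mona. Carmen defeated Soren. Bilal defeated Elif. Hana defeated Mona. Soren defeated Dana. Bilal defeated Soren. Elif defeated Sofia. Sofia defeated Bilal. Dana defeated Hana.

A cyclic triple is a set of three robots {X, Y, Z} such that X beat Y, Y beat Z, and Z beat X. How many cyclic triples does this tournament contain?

Win totals: Quinn 5, Esme 5, Elif 6, Carmen 5, Sofia 4, Dana 5, Hana 3, Soren 2, Bilal 4, Mona 6.
A robot with w wins dominates both others in C(w,2) triples; summing gives 10 + 10 + 15 + 10 + 6 + 10 + 3 + 1 + 6 + 15 = 86 transitive triples.
Total triples C(10,3) = 120, so cyclic triples = 120 − 86 = 34.

34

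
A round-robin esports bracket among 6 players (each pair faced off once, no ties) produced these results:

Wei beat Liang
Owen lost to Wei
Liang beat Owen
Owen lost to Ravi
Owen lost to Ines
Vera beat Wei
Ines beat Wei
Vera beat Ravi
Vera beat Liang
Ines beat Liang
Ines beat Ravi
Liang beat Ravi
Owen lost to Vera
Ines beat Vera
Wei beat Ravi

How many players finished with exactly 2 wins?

1

Win totals: Ines 5, Wei 3, Vera 4, Liang 2, Owen 0, Ravi 1.
Exactly 2: Liang — 1 player.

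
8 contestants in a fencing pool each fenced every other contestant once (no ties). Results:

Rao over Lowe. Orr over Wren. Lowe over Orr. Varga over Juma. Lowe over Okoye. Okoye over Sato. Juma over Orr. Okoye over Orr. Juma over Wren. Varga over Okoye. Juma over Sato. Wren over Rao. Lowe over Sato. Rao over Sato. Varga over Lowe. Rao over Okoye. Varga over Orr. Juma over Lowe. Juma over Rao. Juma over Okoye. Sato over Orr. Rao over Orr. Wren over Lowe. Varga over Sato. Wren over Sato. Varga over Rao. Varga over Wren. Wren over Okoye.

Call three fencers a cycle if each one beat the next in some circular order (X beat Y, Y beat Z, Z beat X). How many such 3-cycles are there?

Win totals: Okoye 2, Lowe 3, Rao 4, Juma 6, Varga 7, Sato 1, Wren 4, Orr 1.
A fencer with w wins dominates both others in C(w,2) triples; summing gives 1 + 3 + 6 + 15 + 21 + 0 + 6 + 0 = 52 transitive triples.
Total triples C(8,3) = 56, so cyclic triples = 56 − 52 = 4.

4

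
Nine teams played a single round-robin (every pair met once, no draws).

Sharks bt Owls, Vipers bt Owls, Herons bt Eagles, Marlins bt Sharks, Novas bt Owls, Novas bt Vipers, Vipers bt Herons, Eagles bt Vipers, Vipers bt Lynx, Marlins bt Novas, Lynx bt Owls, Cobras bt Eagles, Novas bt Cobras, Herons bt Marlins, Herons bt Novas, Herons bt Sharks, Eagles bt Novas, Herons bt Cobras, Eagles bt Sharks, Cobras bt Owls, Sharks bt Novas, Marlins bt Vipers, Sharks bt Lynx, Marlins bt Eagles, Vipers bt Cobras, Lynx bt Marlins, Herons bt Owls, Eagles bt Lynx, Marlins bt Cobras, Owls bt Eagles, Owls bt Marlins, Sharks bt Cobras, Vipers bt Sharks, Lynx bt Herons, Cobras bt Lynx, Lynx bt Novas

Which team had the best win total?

Win totals: Novas 3, Vipers 5, Eagles 4, Cobras 3, Owls 2, Marlins 5, Herons 6, Sharks 4, Lynx 4.
Herons leads with 6 wins (next highest: 5).

Herons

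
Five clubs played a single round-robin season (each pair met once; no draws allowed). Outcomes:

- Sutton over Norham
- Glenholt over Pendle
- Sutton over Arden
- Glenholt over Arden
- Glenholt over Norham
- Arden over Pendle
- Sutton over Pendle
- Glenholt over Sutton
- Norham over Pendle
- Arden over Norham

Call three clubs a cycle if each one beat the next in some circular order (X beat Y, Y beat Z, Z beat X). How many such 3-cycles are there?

0

Win totals: Pendle 0, Norham 1, Glenholt 4, Sutton 3, Arden 2.
A club with w wins dominates both others in C(w,2) triples; summing gives 0 + 0 + 6 + 3 + 1 = 10 transitive triples.
Total triples C(5,3) = 10, so cyclic triples = 10 − 10 = 0.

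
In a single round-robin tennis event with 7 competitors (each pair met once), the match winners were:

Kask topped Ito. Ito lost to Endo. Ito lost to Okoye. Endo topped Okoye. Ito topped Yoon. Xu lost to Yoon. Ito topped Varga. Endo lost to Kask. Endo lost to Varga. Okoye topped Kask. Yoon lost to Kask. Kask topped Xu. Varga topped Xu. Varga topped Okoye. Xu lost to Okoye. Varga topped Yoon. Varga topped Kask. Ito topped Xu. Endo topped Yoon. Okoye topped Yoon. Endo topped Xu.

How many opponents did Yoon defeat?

1

Yoon's results: beat Xu; lost to Endo, Ito, Varga, Kask, Okoye.
That is 1 win.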